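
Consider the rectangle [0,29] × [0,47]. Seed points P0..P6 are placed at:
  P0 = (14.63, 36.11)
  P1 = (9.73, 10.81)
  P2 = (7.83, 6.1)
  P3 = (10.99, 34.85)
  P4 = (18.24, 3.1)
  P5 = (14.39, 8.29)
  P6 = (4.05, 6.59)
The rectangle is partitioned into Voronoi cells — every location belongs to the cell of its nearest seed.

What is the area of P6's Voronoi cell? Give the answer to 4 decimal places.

Area of P6's cell: 81.1380

1. box [0,29]×[0,47]: [(0, 0) (29, 0) (29, 47) (0, 47)]
2. ⊥bis P6·P0 via (9.34,21.35): [(0, 24.6975) (0, 0) (29, 0) (29, 14.3038)]  |A|=565.5189
3. ⊥bis P6·P1 via (6.89,8.7): [(0, 17.9737) (0, 0) (13.3537, 0)]  |A|=120.0083
4. ⊥bis P6·P2 via (5.94,6.345): [(6.3411, 9.4389) (0, 17.9737) (0, 0) (5.1175, 0)]  |A|=81.138
5. ⊥bis P6·P3 via (7.52,20.72): [(6.3411, 9.4389) (0, 17.9737) (0, 0) (5.1175, 0)]  |A|=81.138
6. ⊥bis P6·P4 via (11.145,4.845): [(6.3411, 9.4389) (0, 17.9737) (0, 0) (5.1175, 0)]  |A|=81.138
7. ⊥bis P6·P5 via (9.22,7.44): [(6.3411, 9.4389) (0, 17.9737) (0, 0) (5.1175, 0)]  |A|=81.138
8. canonical 4-gon: [(6.3411, 9.4389) (0, 17.9737) (0, 0) (5.1175, 0)]
9. shoelace: 81.138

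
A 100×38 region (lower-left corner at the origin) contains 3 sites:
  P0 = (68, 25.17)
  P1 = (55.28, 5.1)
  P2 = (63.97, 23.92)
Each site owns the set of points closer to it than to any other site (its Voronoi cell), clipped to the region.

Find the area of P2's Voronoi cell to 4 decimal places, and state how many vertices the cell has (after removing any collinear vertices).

Area of P2's cell: 758.6136 (3 vertices)

1. box [0,100]×[0,38]: [(0, 0) (100, 0) (100, 38) (0, 38)]
2. ⊥bis P2·P0 via (65.985,24.545): [(0, 0) (73.5982, 0) (61.8116, 38) (0, 38)]  |A|=2572.7867
3. ⊥bis P2·P1 via (59.625,14.51): [(70.681, 9.405) (61.8116, 38) (8.7525, 38)]  |A|=758.6136
4. canonical 3-gon: [(70.681, 9.405) (61.8116, 38) (8.7525, 38)]
5. shoelace: 758.6136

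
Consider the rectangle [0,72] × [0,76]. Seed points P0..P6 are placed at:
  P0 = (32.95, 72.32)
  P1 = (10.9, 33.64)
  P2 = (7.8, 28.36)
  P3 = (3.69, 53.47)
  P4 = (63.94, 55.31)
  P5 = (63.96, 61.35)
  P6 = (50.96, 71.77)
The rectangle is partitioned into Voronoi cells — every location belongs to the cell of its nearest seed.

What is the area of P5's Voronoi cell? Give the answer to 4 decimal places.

Area of P5's cell: 248.1776

1. box [0,72]×[0,76]: [(0, 0) (72, 0) (72, 76) (0, 76)]
2. ⊥bis P5·P0 via (48.455,66.835): [(24.8117, 0) (72, 0) (72, 76) (51.6972, 76)]  |A|=2564.664
3. ⊥bis P5·P1 via (37.43,47.495): [(39.924, 42.7195) (62.2337, 0) (72, 0) (72, 76) (51.6972, 76)]  |A|=1765.3383
4. ⊥bis P5·P2 via (35.88,44.855): [(39.924, 42.7195) (62.2337, 0) (72, 0) (72, 76) (51.6972, 76)]  |A|=1765.3383
5. ⊥bis P5·P3 via (33.825,57.41): [(39.924, 42.7195) (62.2337, 0) (72, 0) (72, 76) (51.6972, 76)]  |A|=1765.3383
6. ⊥bis P5·P4 via (63.95,58.33): [(45.4679, 58.3912) (72, 58.3033) (72, 76) (51.6972, 76)]  |A|=413.5184
7. ⊥bis P5·P6 via (57.46,66.56): [(50.898, 58.3732) (72, 58.3033) (72, 76) (65.0265, 76)]  |A|=248.1776
8. canonical 4-gon: [(50.898, 58.3732) (72, 58.3033) (72, 76) (65.0265, 76)]
9. shoelace: 248.1776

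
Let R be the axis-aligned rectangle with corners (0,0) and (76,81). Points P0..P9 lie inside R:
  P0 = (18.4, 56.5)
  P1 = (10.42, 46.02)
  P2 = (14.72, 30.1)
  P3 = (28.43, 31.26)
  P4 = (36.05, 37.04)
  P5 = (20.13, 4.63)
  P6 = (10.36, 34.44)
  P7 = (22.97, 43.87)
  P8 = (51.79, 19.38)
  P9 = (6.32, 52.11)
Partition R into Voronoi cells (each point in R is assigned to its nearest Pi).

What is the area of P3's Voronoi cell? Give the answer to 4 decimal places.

1. box [0,76]×[0,81]: [(0, 0) (76, 0) (76, 81) (0, 81)]
2. ⊥bis P3·P0 via (23.415,43.88): [(0, 34.5752) (0, 0) (76, 0) (76, 64.7765)]  |A|=3775.3655
3. ⊥bis P3·P1 via (19.425,38.64): [(23.8664, 44.0594) (0, 14.9378) (0, 0) (76, 0) (76, 64.7765)]  |A|=3541.028
4. ⊥bis P3·P2 via (21.575,30.68): [(23.8664, 44.0594) (20.7633, 40.273) (24.1708, 0) (76, 0) (76, 64.7765)]  |A|=2899.2324
5. ⊥bis P3·P4 via (32.24,34.15): [(24.5249, 44.3211) (23.8664, 44.0594) (20.7633, 40.273) (24.1708, 0) (58.1438, 0)]  |A|=836.3424
6. ⊥bis P3·P5 via (24.28,17.945): [(50.8023, 9.6786) (24.5249, 44.3211) (23.8664, 44.0594) (20.7633, 40.273) (22.6084, 18.466)]  |A|=418.4882
7. ⊥bis P3·P6 via (19.395,32.85): [(50.8023, 9.6786) (24.5249, 44.3211) (23.8664, 44.0594) (20.7633, 40.273) (22.6084, 18.466)]  |A|=418.4882
8. ⊥bis P3·P7 via (25.7,37.565): [(50.8023, 9.6786) (28.6731, 38.8523) (21.1588, 35.5987) (22.6084, 18.466)]  |A|=380.7604
9. ⊥bis P3·P8 via (40.11,25.32): [(34.7067, 14.6952) (39.6395, 24.3949) (28.6731, 38.8523) (21.1588, 35.5987) (22.6084, 18.466)]  |A|=290.3257
10. ⊥bis P3·P9 via (17.375,41.685): [(34.7067, 14.6952) (39.6395, 24.3949) (28.6731, 38.8523) (21.1588, 35.5987) (22.6084, 18.466)]  |A|=290.3257
11. canonical 5-gon: [(34.7067, 14.6952) (39.6395, 24.3949) (28.6731, 38.8523) (21.1588, 35.5987) (22.6084, 18.466)]
12. shoelace: 290.3257

Area of P3's cell: 290.3257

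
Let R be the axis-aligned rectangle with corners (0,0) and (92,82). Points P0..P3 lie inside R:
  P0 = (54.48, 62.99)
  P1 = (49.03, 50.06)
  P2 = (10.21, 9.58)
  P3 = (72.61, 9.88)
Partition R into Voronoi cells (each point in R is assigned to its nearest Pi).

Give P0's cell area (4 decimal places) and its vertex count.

1. box [0,92]×[0,82]: [(0, 0) (92, 0) (92, 82) (0, 82)]
2. ⊥bis P0·P1 via (51.755,56.525): [(0, 78.3398) (92, 39.5617) (92, 82) (0, 82)]  |A|=2120.5324
3. ⊥bis P0·P2 via (32.345,36.285): [(0, 78.3398) (92, 39.5617) (92, 82) (0, 82)]  |A|=2120.5324
4. ⊥bis P0·P3 via (63.545,36.435): [(0, 78.3398) (83.3656, 43.2011) (92, 46.1486) (92, 82) (0, 82)]  |A|=2092.0956
5. canonical 5-gon: [(0, 78.3398) (83.3656, 43.2011) (92, 46.1486) (92, 82) (0, 82)]
6. shoelace: 2092.0956

Area of P0's cell: 2092.0956 (5 vertices)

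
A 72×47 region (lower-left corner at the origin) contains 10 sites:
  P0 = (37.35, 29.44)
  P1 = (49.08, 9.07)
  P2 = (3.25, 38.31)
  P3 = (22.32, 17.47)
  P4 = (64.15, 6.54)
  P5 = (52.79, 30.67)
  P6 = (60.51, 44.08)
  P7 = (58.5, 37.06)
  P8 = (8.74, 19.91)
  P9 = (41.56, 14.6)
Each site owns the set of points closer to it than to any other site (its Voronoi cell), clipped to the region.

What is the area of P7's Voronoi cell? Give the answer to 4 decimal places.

1. box [0,72]×[0,47]: [(0, 0) (72, 0) (72, 47) (0, 47)]
2. ⊥bis P7·P0 via (47.925,33.25): [(59.9044, 0) (72, 0) (72, 47) (42.9711, 47)]  |A|=966.425
3. ⊥bis P7·P1 via (53.79,23.065): [(51.2915, 23.9059) (72, 16.9364) (72, 47) (42.9711, 47)]  |A|=646.4837
4. ⊥bis P7·P2 via (30.875,37.685): [(51.2915, 23.9059) (72, 16.9364) (72, 47) (42.9711, 47)]  |A|=646.4837
5. ⊥bis P7·P3 via (40.41,27.265): [(51.2915, 23.9059) (72, 16.9364) (72, 47) (42.9711, 47)]  |A|=646.4837
6. ⊥bis P7·P4 via (61.325,21.8): [(51.2915, 23.9059) (58.8888, 21.349) (72, 23.7762) (72, 47) (42.9711, 47)]  |A|=601.6451
7. ⊥bis P7·P5 via (55.645,33.865): [(43.9327, 44.3309) (67.8045, 22.9995) (72, 23.7762) (72, 47) (42.9711, 47)]  |A|=418.6738
8. ⊥bis P7·P6 via (59.505,40.57): [(43.6524, 45.109) (43.9327, 44.3309) (67.8045, 22.9995) (72, 23.7762) (72, 36.9924)]  |A|=249.3807
9. ⊥bis P7·P8 via (33.62,28.485): [(43.6524, 45.109) (43.9327, 44.3309) (67.8045, 22.9995) (72, 23.7762) (72, 36.9924)]  |A|=249.3807
10. ⊥bis P7·P9 via (50.03,25.83): [(43.6524, 45.109) (43.9327, 44.3309) (67.8045, 22.9995) (72, 23.7762) (72, 36.9924)]  |A|=249.3807
11. canonical 5-gon: [(43.6524, 45.109) (43.9327, 44.3309) (67.8045, 22.9995) (72, 23.7762) (72, 36.9924)]
12. shoelace: 249.3807

Area of P7's cell: 249.3807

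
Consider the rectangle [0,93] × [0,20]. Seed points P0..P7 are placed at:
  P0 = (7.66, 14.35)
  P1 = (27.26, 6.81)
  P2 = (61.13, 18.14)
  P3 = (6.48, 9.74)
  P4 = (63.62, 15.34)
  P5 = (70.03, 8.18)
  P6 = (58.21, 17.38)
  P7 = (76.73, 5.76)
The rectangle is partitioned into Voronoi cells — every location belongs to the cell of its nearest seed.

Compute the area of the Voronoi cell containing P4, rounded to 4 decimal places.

1. box [0,93]×[0,20]: [(0, 0) (93, 0) (93, 20) (0, 20)]
2. ⊥bis P4·P0 via (35.64,14.845): [(35.9026, 0) (93, 0) (93, 20) (35.5488, 20)]  |A|=1145.4857
3. ⊥bis P4·P1 via (45.44,11.075): [(48.0382, 0) (93, 0) (93, 20) (43.3462, 20)]  |A|=946.1561
4. ⊥bis P4·P2 via (62.375,16.74): [(47.2636, 3.3017) (48.0382, 0) (93, 0) (93, 20) (66.0409, 20)]  |A|=756.6746
5. ⊥bis P4·P3 via (35.05,12.54): [(47.2636, 3.3017) (48.0382, 0) (93, 0) (93, 20) (66.0409, 20)]  |A|=756.6746
6. ⊥bis P4·P5 via (66.825,11.76): [(47.2636, 3.3017) (48.0382, 0) (53.689, 0) (76.0291, 20) (66.0409, 20)]  |A|=193.856
7. ⊥bis P4·P6 via (60.915,16.36): [(60.394, 14.9783) (55.2846, 1.4285) (76.0291, 20) (66.0409, 20)]  |A|=118.1769
8. ⊥bis P4·P7 via (70.175,10.55): [(60.394, 14.9783) (55.2846, 1.4285) (76.0291, 20) (66.0409, 20)]  |A|=118.1769
9. canonical 4-gon: [(60.394, 14.9783) (55.2846, 1.4285) (76.0291, 20) (66.0409, 20)]
10. shoelace: 118.1769

Area of P4's cell: 118.1769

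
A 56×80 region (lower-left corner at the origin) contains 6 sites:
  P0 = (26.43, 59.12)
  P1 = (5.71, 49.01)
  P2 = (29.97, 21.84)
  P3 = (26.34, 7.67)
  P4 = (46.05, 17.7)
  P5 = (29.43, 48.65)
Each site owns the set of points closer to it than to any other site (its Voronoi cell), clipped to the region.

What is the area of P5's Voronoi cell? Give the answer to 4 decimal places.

1. box [0,56]×[0,80]: [(0, 0) (56, 0) (56, 80) (0, 80)]
2. ⊥bis P5·P0 via (27.93,53.885): [(0, 45.8821) (0, 0) (56, 0) (56, 61.928)]  |A|=3018.6832
3. ⊥bis P5·P1 via (17.57,48.83): [(17.6018, 50.9256) (16.8289, 0) (56, 0) (56, 61.928)]  |A|=2186.3677
4. ⊥bis P5·P2 via (29.7,35.245): [(17.6018, 50.9256) (17.36, 34.9965) (56, 35.7747) (56, 61.928)]  |A|=809.7761
5. ⊥bis P5·P3 via (27.885,28.16): [(17.6018, 50.9256) (17.36, 34.9965) (56, 35.7747) (56, 61.928)]  |A|=809.7761
6. ⊥bis P5·P4 via (37.74,33.175): [(17.6018, 50.9256) (17.36, 34.9965) (42.0583, 35.4939) (56, 42.9805) (56, 61.928)]  |A|=759.5456
7. canonical 5-gon: [(17.6018, 50.9256) (17.36, 34.9965) (42.0583, 35.4939) (56, 42.9805) (56, 61.928)]
8. shoelace: 759.5456

Area of P5's cell: 759.5456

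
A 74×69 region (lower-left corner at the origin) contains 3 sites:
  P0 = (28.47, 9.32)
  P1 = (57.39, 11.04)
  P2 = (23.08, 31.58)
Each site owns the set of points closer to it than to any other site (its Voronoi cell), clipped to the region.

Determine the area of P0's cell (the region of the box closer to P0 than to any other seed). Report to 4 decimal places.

1. box [0,74]×[0,69]: [(0, 0) (74, 0) (74, 69) (0, 69)]
2. ⊥bis P0·P1 via (42.93,10.18): [(0, 0) (43.5354, 0) (39.4317, 69) (0, 69)]  |A|=2862.3672
3. ⊥bis P0·P2 via (25.775,20.45): [(0, 14.2089) (0, 0) (43.5354, 0) (42.0843, 24.3991)]  |A|=830.0988
4. canonical 4-gon: [(0, 14.2089) (0, 0) (43.5354, 0) (42.0843, 24.3991)]
5. shoelace: 830.0988

Area of P0's cell: 830.0988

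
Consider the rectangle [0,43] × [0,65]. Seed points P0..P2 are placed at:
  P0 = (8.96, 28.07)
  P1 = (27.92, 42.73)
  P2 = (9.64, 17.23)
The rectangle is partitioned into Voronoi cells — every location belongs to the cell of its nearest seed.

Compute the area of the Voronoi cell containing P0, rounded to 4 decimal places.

Area of P0's cell: 509.7581

1. box [0,43]×[0,65]: [(0, 0) (43, 0) (43, 65) (0, 65)]
2. ⊥bis P0·P1 via (18.44,35.4): [(0, 59.2487) (0, 0) (43, 0) (43, 3.6362)]  |A|=1352.0256
3. ⊥bis P0·P2 via (9.3,22.65): [(27.4195, 23.7866) (0, 59.2487) (0, 22.0666)]  |A|=509.7581
4. canonical 3-gon: [(27.4195, 23.7866) (0, 59.2487) (0, 22.0666)]
5. shoelace: 509.7581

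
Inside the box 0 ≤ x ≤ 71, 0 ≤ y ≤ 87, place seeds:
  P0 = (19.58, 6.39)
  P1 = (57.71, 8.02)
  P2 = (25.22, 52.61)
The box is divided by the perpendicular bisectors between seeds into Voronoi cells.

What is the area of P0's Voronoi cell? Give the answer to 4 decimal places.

1. box [0,71]×[0,87]: [(0, 0) (71, 0) (71, 87) (0, 87)]
2. ⊥bis P0·P1 via (38.645,7.205): [(0, 0) (38.953, 0) (35.2339, 87) (0, 87)]  |A|=3227.1296
3. ⊥bis P0·P2 via (22.4,29.5): [(0, 32.2334) (0, 0) (38.953, 0) (37.7721, 27.6242)]  |A|=1146.7841
4. canonical 4-gon: [(0, 32.2334) (0, 0) (38.953, 0) (37.7721, 27.6242)]
5. shoelace: 1146.7841

Area of P0's cell: 1146.7841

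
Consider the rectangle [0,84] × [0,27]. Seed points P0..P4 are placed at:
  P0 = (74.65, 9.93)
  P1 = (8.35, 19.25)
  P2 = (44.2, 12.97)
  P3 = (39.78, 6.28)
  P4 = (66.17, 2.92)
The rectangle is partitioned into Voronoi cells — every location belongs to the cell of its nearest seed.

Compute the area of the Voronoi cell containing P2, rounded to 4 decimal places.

1. box [0,84]×[0,27]: [(0, 0) (84, 0) (84, 27) (0, 27)]
2. ⊥bis P2·P0 via (59.425,11.45): [(0, 0) (58.2819, 0) (60.9774, 27) (0, 27)]  |A|=1610.0009
3. ⊥bis P2·P1 via (26.275,16.11): [(23.4529, 0) (58.2819, 0) (60.9774, 27) (28.1826, 27)]  |A|=912.9204
4. ⊥bis P2·P3 via (41.99,9.625): [(26.887, 19.6034) (56.5582, 0) (58.2819, 0) (60.9774, 27) (28.1826, 27)]  |A|=588.4331
5. ⊥bis P2·P4 via (55.185,7.945): [(26.887, 19.6034) (52.7128, 2.5406) (60.1611, 18.8231) (60.9774, 27) (28.1826, 27)]  |A|=531.4426
6. canonical 5-gon: [(26.887, 19.6034) (52.7128, 2.5406) (60.1611, 18.8231) (60.9774, 27) (28.1826, 27)]
7. shoelace: 531.4426

Area of P2's cell: 531.4426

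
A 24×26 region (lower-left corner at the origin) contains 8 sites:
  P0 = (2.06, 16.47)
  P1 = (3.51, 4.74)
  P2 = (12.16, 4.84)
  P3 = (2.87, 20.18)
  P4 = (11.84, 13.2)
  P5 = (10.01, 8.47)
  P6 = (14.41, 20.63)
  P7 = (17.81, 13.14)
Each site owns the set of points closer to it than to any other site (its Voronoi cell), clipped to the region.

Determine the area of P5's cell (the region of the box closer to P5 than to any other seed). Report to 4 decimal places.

Area of P5's cell: 41.9310

1. box [0,24]×[0,26]: [(0, 0) (24, 0) (24, 26) (0, 26)]
2. ⊥bis P5·P0 via (6.035,12.47): [(0, 6.4727) (0, 0) (24, 0) (24, 26) (19.6501, 26)]  |A|=432.1435
3. ⊥bis P5·P1 via (6.76,6.605): [(4.3534, 10.7989) (10.5503, 0) (24, 0) (24, 26) (19.6501, 26)]  |A|=361.0891
4. ⊥bis P5·P2 via (11.085,6.655): [(4.3534, 10.7989) (7.8357, 4.7305) (24, 14.3044) (24, 26) (19.6501, 26)]  |A|=213.667
5. ⊥bis P5·P3 via (6.44,14.325): [(10.2225, 16.6313) (4.3534, 10.7989) (7.8357, 4.7305) (24, 14.3044) (24, 25.032)]  |A|=186.6219
6. ⊥bis P5·P4 via (10.925,10.835): [(6.2211, 12.6549) (4.3534, 10.7989) (7.8357, 4.7305) (15.2907, 9.146)]  |A|=42.0016
7. ⊥bis P5·P6 via (12.21,14.55): [(6.2211, 12.6549) (4.3534, 10.7989) (7.8357, 4.7305) (15.2907, 9.146)]  |A|=42.0016
8. ⊥bis P5·P7 via (13.91,10.805): [(14.7865, 9.341) (6.2211, 12.6549) (4.3534, 10.7989) (7.8357, 4.7305) (15.0047, 8.9766)]  |A|=41.931
9. canonical 5-gon: [(14.7865, 9.341) (6.2211, 12.6549) (4.3534, 10.7989) (7.8357, 4.7305) (15.0047, 8.9766)]
10. shoelace: 41.931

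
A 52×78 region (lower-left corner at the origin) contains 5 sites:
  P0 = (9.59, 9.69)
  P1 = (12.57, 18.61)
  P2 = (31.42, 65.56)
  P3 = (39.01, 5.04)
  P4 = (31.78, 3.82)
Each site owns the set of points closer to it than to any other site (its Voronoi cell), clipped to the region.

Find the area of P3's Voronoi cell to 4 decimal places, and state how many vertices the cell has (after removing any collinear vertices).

1. box [0,52]×[0,78]: [(0, 0) (52, 0) (52, 78) (0, 78)]
2. ⊥bis P3·P0 via (24.3,7.365): [(23.1359, 0) (52, 0) (52, 78) (35.4643, 78)]  |A|=1770.5927
3. ⊥bis P3·P1 via (25.79,11.825): [(24.6556, 9.6147) (23.1359, 0) (52, 0) (52, 62.893)]  |A|=998.6454
4. ⊥bis P3·P2 via (35.215,35.3): [(38.0187, 35.6516) (24.6556, 9.6147) (23.1359, 0) (52, 0) (52, 37.4051)]  |A|=820.4685
5. ⊥bis P3·P4 via (35.395,4.43): [(38.0187, 35.6516) (32.0794, 24.0793) (36.1425, 0) (52, 0) (52, 37.4051)]  |A|=639.1757
6. canonical 5-gon: [(38.0187, 35.6516) (32.0794, 24.0793) (36.1425, 0) (52, 0) (52, 37.4051)]
7. shoelace: 639.1757

Area of P3's cell: 639.1757 (5 vertices)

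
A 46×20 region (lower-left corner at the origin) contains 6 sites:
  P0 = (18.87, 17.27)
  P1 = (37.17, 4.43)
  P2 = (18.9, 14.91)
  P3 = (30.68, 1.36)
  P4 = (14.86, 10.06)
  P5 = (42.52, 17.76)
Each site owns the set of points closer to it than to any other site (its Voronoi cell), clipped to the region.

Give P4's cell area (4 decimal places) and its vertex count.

Area of P4's cell: 349.7274 (6 vertices)

1. box [0,46]×[0,20]: [(0, 0) (46, 0) (46, 20) (0, 20)]
2. ⊥bis P4·P0 via (16.865,13.665): [(0, 0) (41.4347, 0) (5.4746, 20) (0, 20)]  |A|=469.0938
3. ⊥bis P4·P1 via (26.015,7.245): [(0, 0) (24.1867, 0) (26.3095, 8.4122) (5.4746, 20) (0, 20)]  |A|=396.5467
4. ⊥bis P4·P2 via (16.88,12.485): [(0, 0) (24.1867, 0) (25.5209, 5.2872) (12.6474, 16.0107) (5.4746, 20) (0, 20)]  |A|=372.2034
5. ⊥bis P4·P3 via (22.77,5.71): [(0, 0) (19.6299, 0) (23.4748, 6.9916) (12.6474, 16.0107) (5.4746, 20) (0, 20)]  |A|=349.7274
6. ⊥bis P4·P5 via (28.69,13.91): [(0, 0) (19.6299, 0) (23.4748, 6.9916) (12.6474, 16.0107) (5.4746, 20) (0, 20)]  |A|=349.7274
7. canonical 6-gon: [(0, 0) (19.6299, 0) (23.4748, 6.9916) (12.6474, 16.0107) (5.4746, 20) (0, 20)]
8. shoelace: 349.7274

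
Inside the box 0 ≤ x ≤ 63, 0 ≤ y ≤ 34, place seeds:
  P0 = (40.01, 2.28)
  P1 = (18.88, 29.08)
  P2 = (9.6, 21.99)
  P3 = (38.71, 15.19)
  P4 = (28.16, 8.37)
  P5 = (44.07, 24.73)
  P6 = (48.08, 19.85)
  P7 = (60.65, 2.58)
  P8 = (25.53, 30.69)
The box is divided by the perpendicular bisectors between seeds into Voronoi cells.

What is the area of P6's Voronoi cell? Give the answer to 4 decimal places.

1. box [0,63]×[0,34]: [(0, 0) (63, 0) (63, 34) (0, 34)]
2. ⊥bis P6·P0 via (44.045,11.065): [(0, 31.2951) (63, 2.3589) (63, 34) (0, 34)]  |A|=1081.8997
3. ⊥bis P6·P1 via (33.48,24.465): [(31.1207, 17.0012) (63, 2.3589) (63, 34) (36.494, 34)]  |A|=729.6337
4. ⊥bis P6·P2 via (28.84,20.92): [(31.1207, 17.0012) (63, 2.3589) (63, 34) (36.494, 34)]  |A|=729.6337
5. ⊥bis P6·P3 via (43.395,17.52): [(35.9907, 32.408) (47.3633, 9.5409) (63, 2.3589) (63, 34) (36.494, 34)]  |A|=586.3453
6. ⊥bis P6·P4 via (38.12,14.11): [(35.9907, 32.408) (47.3633, 9.5409) (63, 2.3589) (63, 34) (36.494, 34)]  |A|=586.3453
7. ⊥bis P6·P5 via (46.075,22.29): [(42.4884, 19.3428) (47.3633, 9.5409) (63, 2.3589) (63, 34) (60.3256, 34)]  |A|=403.2339
8. ⊥bis P6·P7 via (54.365,11.215): [(42.4884, 19.3428) (47.3633, 9.5409) (50.2459, 8.2169) (63, 17.5) (63, 34) (60.3256, 34)]  |A|=306.678
9. ⊥bis P6·P8 via (36.805,25.27): [(42.4884, 19.3428) (47.3633, 9.5409) (50.2459, 8.2169) (63, 17.5) (63, 34) (60.3256, 34)]  |A|=306.678
10. canonical 6-gon: [(42.4884, 19.3428) (47.3633, 9.5409) (50.2459, 8.2169) (63, 17.5) (63, 34) (60.3256, 34)]
11. shoelace: 306.678

Area of P6's cell: 306.6780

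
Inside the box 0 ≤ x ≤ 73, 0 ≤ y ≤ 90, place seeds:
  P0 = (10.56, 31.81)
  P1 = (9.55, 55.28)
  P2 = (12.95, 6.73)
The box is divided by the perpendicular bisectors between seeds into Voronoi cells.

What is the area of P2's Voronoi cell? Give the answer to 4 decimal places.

1. box [0,73]×[0,90]: [(0, 0) (73, 0) (73, 90) (0, 90)]
2. ⊥bis P2·P0 via (11.755,19.27): [(0, 18.1498) (0, 0) (73, 0) (73, 25.1063)]  |A|=1578.8496
3. ⊥bis P2·P1 via (11.25,31.005): [(0, 18.1498) (0, 0) (73, 0) (73, 25.1063)]  |A|=1578.8496
4. canonical 4-gon: [(0, 18.1498) (0, 0) (73, 0) (73, 25.1063)]
5. shoelace: 1578.8496

Area of P2's cell: 1578.8496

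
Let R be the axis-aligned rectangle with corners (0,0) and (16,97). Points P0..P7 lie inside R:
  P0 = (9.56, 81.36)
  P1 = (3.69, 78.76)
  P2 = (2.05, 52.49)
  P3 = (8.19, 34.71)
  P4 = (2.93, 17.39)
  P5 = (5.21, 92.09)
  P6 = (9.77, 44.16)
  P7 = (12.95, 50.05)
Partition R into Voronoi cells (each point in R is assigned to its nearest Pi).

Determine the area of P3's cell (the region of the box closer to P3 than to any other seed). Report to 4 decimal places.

1. box [0,16]×[0,97]: [(0, 0) (16, 0) (16, 97) (0, 97)]
2. ⊥bis P3·P0 via (8.875,58.035): [(0, 58.2956) (0, 0) (16, 0) (16, 57.8258)]  |A|=928.9711
3. ⊥bis P3·P1 via (5.94,56.735): [(0, 56.1282) (0, 0) (16, 0) (16, 57.7627)]  |A|=911.1271
4. ⊥bis P3·P2 via (5.12,43.6): [(0, 41.8319) (0, 0) (16, 0) (16, 47.3572)]  |A|=713.5129
5. ⊥bis P3·P4 via (5.56,26.05): [(0, 41.8319) (0, 27.7385) (16, 22.8794) (16, 47.3572)]  |A|=308.5691
6. ⊥bis P3·P5 via (6.7,63.4): [(0, 41.8319) (0, 27.7385) (16, 22.8794) (16, 47.3572)]  |A|=308.5691
7. ⊥bis P3·P6 via (8.98,39.435): [(0, 40.9364) (0, 27.7385) (16, 22.8794) (16, 38.2613)]  |A|=228.6379
8. ⊥bis P3·P7 via (10.57,42.38): [(0, 40.9364) (0, 27.7385) (16, 22.8794) (16, 38.2613)]  |A|=228.6379
9. canonical 4-gon: [(0, 40.9364) (0, 27.7385) (16, 22.8794) (16, 38.2613)]
10. shoelace: 228.6379

Area of P3's cell: 228.6379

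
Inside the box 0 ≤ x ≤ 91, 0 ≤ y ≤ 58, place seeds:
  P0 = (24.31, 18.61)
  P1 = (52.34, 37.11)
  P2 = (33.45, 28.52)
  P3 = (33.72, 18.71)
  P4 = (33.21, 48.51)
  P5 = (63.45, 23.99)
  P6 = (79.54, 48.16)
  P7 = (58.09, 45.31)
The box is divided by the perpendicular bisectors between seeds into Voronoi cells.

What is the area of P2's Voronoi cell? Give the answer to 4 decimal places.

1. box [0,91]×[0,58]: [(0, 0) (91, 0) (91, 58) (0, 58)]
2. ⊥bis P2·P0 via (28.88,23.565): [(0, 50.201) (54.4302, 0) (91, 0) (91, 58) (0, 58)]  |A|=3911.7727
3. ⊥bis P2·P1 via (42.895,32.815): [(0, 50.201) (54.4302, 0) (57.8172, 0) (31.4424, 58) (0, 58)]  |A|=1222.3025
4. ⊥bis P2·P3 via (33.585,23.615): [(0, 50.201) (28.9637, 23.4878) (46.9118, 23.9818) (31.4424, 58) (0, 58)]  |A|=964.6187
5. ⊥bis P2·P4 via (33.33,38.515): [(12.936, 38.2701) (28.9637, 23.4878) (46.9118, 23.9818) (40.2651, 38.5983)]  |A|=337.4342
6. ⊥bis P2·P5 via (48.45,26.255): [(12.936, 38.2701) (28.9637, 23.4878) (46.9118, 23.9818) (40.2651, 38.5983)]  |A|=337.4342
7. ⊥bis P2·P6 via (56.495,38.34): [(12.936, 38.2701) (28.9637, 23.4878) (46.9118, 23.9818) (40.2651, 38.5983)]  |A|=337.4342
8. ⊥bis P2·P7 via (45.77,36.915): [(12.936, 38.2701) (28.9637, 23.4878) (46.9118, 23.9818) (40.2651, 38.5983)]  |A|=337.4342
9. canonical 4-gon: [(12.936, 38.2701) (28.9637, 23.4878) (46.9118, 23.9818) (40.2651, 38.5983)]
10. shoelace: 337.4342

Area of P2's cell: 337.4342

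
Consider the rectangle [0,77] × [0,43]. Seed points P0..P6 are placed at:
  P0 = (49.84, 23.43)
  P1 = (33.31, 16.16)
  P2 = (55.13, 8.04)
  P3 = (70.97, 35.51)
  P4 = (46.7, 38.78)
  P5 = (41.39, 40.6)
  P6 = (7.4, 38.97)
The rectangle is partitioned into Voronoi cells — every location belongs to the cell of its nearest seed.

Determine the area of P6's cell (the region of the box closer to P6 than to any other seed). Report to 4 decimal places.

Area of P6's cell: 603.6608

1. box [0,77]×[0,43]: [(0, 0) (77, 0) (77, 43) (0, 43)]
2. ⊥bis P6·P0 via (28.62,31.2): [(0, 0) (17.1957, 0) (32.9407, 43) (0, 43)]  |A|=1077.933
3. ⊥bis P6·P1 via (20.355,27.565): [(0, 4.4436) (32.2268, 41.0502) (32.9407, 43) (0, 43)]  |A|=653.3872
4. ⊥bis P6·P2 via (31.265,23.505): [(0, 4.4436) (32.2268, 41.0502) (32.9407, 43) (0, 43)]  |A|=653.3872
5. ⊥bis P6·P3 via (39.185,37.24): [(0, 4.4436) (32.2268, 41.0502) (32.9407, 43) (0, 43)]  |A|=653.3872
6. ⊥bis P6·P4 via (27.05,38.875): [(0, 4.4436) (27.032, 35.1494) (27.0699, 43) (0, 43)]  |A|=627.3847
7. ⊥bis P6·P5 via (24.395,39.785): [(0, 4.4436) (24.742, 32.5483) (24.2408, 43) (0, 43)]  |A|=603.6608
8. canonical 4-gon: [(0, 4.4436) (24.742, 32.5483) (24.2408, 43) (0, 43)]
9. shoelace: 603.6608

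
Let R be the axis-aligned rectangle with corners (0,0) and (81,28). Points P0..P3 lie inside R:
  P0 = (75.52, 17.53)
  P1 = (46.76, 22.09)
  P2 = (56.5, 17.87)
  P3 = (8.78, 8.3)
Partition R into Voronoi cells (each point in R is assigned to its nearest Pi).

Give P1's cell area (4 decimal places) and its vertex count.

Area of P1's cell: 583.3853 (4 vertices)

1. box [0,81]×[0,28]: [(0, 0) (81, 0) (81, 28) (0, 28)]
2. ⊥bis P1·P0 via (61.14,19.81): [(0, 0) (57.9991, 0) (62.4386, 28) (0, 28)]  |A|=1686.1265
3. ⊥bis P1·P2 via (51.63,19.98): [(0, 0) (42.9734, 0) (55.1048, 28) (0, 28)]  |A|=1373.0941
4. ⊥bis P1·P3 via (27.77,15.195): [(33.2871, 0) (42.9734, 0) (55.1048, 28) (23.1207, 28)]  |A|=583.3853
5. canonical 4-gon: [(33.2871, 0) (42.9734, 0) (55.1048, 28) (23.1207, 28)]
6. shoelace: 583.3853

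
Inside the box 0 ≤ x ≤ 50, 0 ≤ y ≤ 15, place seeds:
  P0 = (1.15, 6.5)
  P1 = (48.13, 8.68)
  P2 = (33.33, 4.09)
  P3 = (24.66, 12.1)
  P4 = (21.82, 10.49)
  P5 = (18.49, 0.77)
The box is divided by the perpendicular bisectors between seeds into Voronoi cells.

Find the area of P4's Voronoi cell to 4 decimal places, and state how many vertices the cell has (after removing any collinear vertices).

1. box [0,50]×[0,15]: [(0, 0) (50, 0) (50, 15) (0, 15)]
2. ⊥bis P4·P0 via (11.485,8.495): [(13.1248, 0) (50, 0) (50, 15) (10.2293, 15)]  |A|=574.844
3. ⊥bis P4·P1 via (34.975,9.585): [(13.1248, 0) (34.3156, 0) (35.3475, 15) (10.2293, 15)]  |A|=347.3174
4. ⊥bis P4·P2 via (27.575,7.29): [(13.1248, 0) (23.5215, 0) (31.8621, 15) (10.2293, 15)]  |A|=240.2205
5. ⊥bis P4·P3 via (23.24,11.295): [(13.1248, 0) (23.5215, 0) (26.5527, 5.4515) (21.1396, 15) (10.2293, 15)]  |A|=189.0288
6. ⊥bis P4·P5 via (20.155,5.63): [(11.4632, 8.6077) (25.6124, 3.7603) (26.5527, 5.4515) (21.1396, 15) (10.2293, 15)]  |A|=112.6124
7. canonical 5-gon: [(11.4632, 8.6077) (25.6124, 3.7603) (26.5527, 5.4515) (21.1396, 15) (10.2293, 15)]
8. shoelace: 112.6124

Area of P4's cell: 112.6124 (5 vertices)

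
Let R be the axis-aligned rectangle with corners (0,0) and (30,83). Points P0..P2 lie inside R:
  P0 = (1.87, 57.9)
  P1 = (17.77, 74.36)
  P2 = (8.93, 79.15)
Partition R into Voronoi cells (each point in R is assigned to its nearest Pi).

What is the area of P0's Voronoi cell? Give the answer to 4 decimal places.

1. box [0,30]×[0,83]: [(0, 0) (30, 0) (30, 83) (0, 83)]
2. ⊥bis P0·P1 via (9.82,66.13): [(0, 75.6159) (0, 0) (30, 0) (30, 46.6366)]  |A|=1833.787
3. ⊥bis P0·P2 via (5.4,68.525): [(8.358, 67.5422) (0, 70.3191) (0, 0) (30, 0) (30, 46.6366)]  |A|=1811.6515
4. canonical 5-gon: [(8.358, 67.5422) (0, 70.3191) (0, 0) (30, 0) (30, 46.6366)]
5. shoelace: 1811.6515

Area of P0's cell: 1811.6515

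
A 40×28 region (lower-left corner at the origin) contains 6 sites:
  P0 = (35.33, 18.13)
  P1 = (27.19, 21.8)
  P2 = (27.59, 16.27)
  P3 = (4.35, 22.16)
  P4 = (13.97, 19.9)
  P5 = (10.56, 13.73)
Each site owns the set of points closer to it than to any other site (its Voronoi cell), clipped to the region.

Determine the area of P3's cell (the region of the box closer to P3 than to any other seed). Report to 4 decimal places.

Area of P3's cell: 116.7349

1. box [0,40]×[0,28]: [(0, 0) (40, 0) (40, 28) (0, 28)]
2. ⊥bis P3·P0 via (19.84,20.145): [(0, 0) (17.2195, 0) (20.8618, 28) (0, 28)]  |A|=533.1378
3. ⊥bis P3·P1 via (15.77,21.98): [(0, 0) (15.4236, 0) (15.8649, 28) (0, 28)]  |A|=438.0382
4. ⊥bis P3·P2 via (15.97,19.215): [(0, 0) (11.1001, 0) (15.7103, 18.1902) (15.8649, 28) (0, 28)]  |A|=398.716
5. ⊥bis P3·P4 via (9.16,21.03): [(0, 0) (4.2195, 0) (10.7974, 28) (0, 28)]  |A|=210.2369
6. ⊥bis P3·P5 via (7.455,17.945): [(0, 12.4532) (8.6404, 18.8182) (10.7974, 28) (0, 28)]  |A|=116.7349
7. canonical 4-gon: [(0, 12.4532) (8.6404, 18.8182) (10.7974, 28) (0, 28)]
8. shoelace: 116.7349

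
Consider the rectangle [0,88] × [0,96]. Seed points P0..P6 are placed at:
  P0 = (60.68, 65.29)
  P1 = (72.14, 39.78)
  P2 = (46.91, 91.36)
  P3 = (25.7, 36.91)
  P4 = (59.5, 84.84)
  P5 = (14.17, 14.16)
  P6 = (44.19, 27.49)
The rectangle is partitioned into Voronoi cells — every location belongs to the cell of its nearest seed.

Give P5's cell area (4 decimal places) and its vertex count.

1. box [0,88]×[0,96]: [(0, 0) (88, 0) (88, 96) (0, 96)]
2. ⊥bis P5·P0 via (37.425,39.725): [(0, 73.7684) (0, 0) (81.096, 0)]  |A|=2991.1601
3. ⊥bis P5·P1 via (43.155,26.97): [(37.5803, 39.5837) (0, 73.7684) (0, 0) (55.0745, 0)]  |A|=2476.1454
4. ⊥bis P5·P2 via (30.54,52.76): [(37.5803, 39.5837) (16.5927, 58.675) (0, 65.7118) (0, 0) (55.0745, 0)]  |A|=2409.3057
5. ⊥bis P5·P3 via (19.935,25.535): [(50.6745, 9.9558) (0, 35.6383) (0, 0) (55.0745, 0)]  |A|=1177.1325
6. ⊥bis P5·P4 via (36.835,49.5): [(50.6745, 9.9558) (0, 35.6383) (0, 0) (55.0745, 0)]  |A|=1177.1325
7. ⊥bis P5·P6 via (29.18,20.825): [(29.166, 20.8566) (0, 35.6383) (0, 0) (38.4271, 0)]  |A|=920.4425
8. canonical 4-gon: [(29.166, 20.8566) (0, 35.6383) (0, 0) (38.4271, 0)]
9. shoelace: 920.4425

Area of P5's cell: 920.4425 (4 vertices)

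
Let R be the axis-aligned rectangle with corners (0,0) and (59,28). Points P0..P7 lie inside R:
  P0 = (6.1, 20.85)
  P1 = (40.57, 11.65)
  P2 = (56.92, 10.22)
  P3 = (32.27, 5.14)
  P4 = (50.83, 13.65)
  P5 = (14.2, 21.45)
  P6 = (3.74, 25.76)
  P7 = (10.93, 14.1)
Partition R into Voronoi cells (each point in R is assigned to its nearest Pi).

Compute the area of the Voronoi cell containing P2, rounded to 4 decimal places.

1. box [0,59]×[0,28]: [(0, 0) (59, 0) (59, 28) (0, 28)]
2. ⊥bis P2·P0 via (31.51,15.535): [(28.2605, 0) (59, 0) (59, 28) (34.1173, 28)]  |A|=778.7101
3. ⊥bis P2·P1 via (48.745,10.935): [(47.7886, 0) (59, 0) (59, 28) (50.2375, 28)]  |A|=279.634
4. ⊥bis P2·P3 via (44.595,7.68): [(47.7886, 0) (59, 0) (59, 28) (50.2375, 28)]  |A|=279.634
5. ⊥bis P2·P4 via (53.875,11.935): [(47.9055, 1.336) (47.7886, 0) (59, 0) (59, 21.0345)]  |A|=124.1733
6. ⊥bis P2·P5 via (35.56,15.835): [(47.9055, 1.336) (47.7886, 0) (59, 0) (59, 21.0345)]  |A|=124.1733
7. ⊥bis P2·P6 via (30.33,17.99): [(47.9055, 1.336) (47.7886, 0) (59, 0) (59, 21.0345)]  |A|=124.1733
8. ⊥bis P2·P7 via (33.925,12.16): [(47.9055, 1.336) (47.7886, 0) (59, 0) (59, 21.0345)]  |A|=124.1733
9. canonical 4-gon: [(47.9055, 1.336) (47.7886, 0) (59, 0) (59, 21.0345)]
10. shoelace: 124.1733

Area of P2's cell: 124.1733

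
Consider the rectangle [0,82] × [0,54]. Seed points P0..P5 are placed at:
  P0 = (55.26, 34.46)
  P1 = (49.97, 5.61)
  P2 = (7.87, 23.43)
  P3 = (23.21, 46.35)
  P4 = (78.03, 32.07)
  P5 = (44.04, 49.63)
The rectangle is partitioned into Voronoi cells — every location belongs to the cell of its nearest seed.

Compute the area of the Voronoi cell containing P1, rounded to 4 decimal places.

Area of P1's cell: 934.8152

1. box [0,82]×[0,54]: [(0, 0) (82, 0) (82, 54) (0, 54)]
2. ⊥bis P1·P0 via (52.615,20.035): [(0, 29.6826) (0, 0) (82, 0) (82, 14.6469)]  |A|=1817.5097
3. ⊥bis P1·P2 via (28.92,14.52): [(32.7928, 23.6696) (22.774, 0) (82, 0) (82, 14.6469)]  |A|=1061.2951
4. ⊥bis P1·P3 via (36.59,25.98): [(33.0116, 23.6295) (32.6851, 23.4151) (22.774, 0) (82, 0) (82, 14.6469)]  |A|=1061.2651
5. ⊥bis P1·P4 via (64,18.84): [(65.0176, 17.7608) (33.0116, 23.6295) (32.6851, 23.4151) (22.774, 0) (81.7657, 0)]  |A|=934.8152
6. ⊥bis P1·P5 via (47.005,27.62): [(65.0176, 17.7608) (33.0116, 23.6295) (32.6851, 23.4151) (22.774, 0) (81.7657, 0)]  |A|=934.8152
7. canonical 5-gon: [(65.0176, 17.7608) (33.0116, 23.6295) (32.6851, 23.4151) (22.774, 0) (81.7657, 0)]
8. shoelace: 934.8152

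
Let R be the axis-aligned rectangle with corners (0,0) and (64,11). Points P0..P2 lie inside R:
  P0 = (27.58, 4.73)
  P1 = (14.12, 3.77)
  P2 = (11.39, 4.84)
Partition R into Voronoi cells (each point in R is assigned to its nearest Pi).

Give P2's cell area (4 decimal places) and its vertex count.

Area of P2's cell: 145.4571 (4 vertices)

1. box [0,64]×[0,11]: [(0, 0) (64, 0) (64, 11) (0, 11)]
2. ⊥bis P2·P0 via (19.485,4.785): [(0, 0) (19.4525, 0) (19.5272, 11) (0, 11)]  |A|=214.3884
3. ⊥bis P2·P1 via (12.755,4.305): [(0, 0) (11.0677, 0) (15.379, 11) (0, 11)]  |A|=145.4571
4. canonical 4-gon: [(0, 0) (11.0677, 0) (15.379, 11) (0, 11)]
5. shoelace: 145.4571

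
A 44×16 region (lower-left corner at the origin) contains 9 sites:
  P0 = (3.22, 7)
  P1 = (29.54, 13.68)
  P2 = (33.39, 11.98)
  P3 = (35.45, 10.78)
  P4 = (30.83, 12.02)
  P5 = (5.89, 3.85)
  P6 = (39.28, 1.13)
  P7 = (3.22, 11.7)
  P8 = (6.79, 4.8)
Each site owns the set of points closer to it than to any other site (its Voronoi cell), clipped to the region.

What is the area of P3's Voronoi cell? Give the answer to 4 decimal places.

Area of P3's cell: 96.7528

1. box [0,44]×[0,16]: [(0, 0) (44, 0) (44, 16) (0, 16)]
2. ⊥bis P3·P0 via (19.335,8.89): [(20.3776, 0) (44, 0) (44, 16) (18.5011, 16)]  |A|=392.9699
3. ⊥bis P3·P1 via (32.495,12.23): [(26.4938, 0) (44, 0) (44, 16) (34.3449, 16)]  |A|=217.2902
4. ⊥bis P3·P2 via (34.42,11.38): [(27.7909, 0) (44, 0) (44, 16) (37.1113, 16)]  |A|=184.7829
5. ⊥bis P3·P4 via (33.14,11.4): [(32.0364, 7.2881) (30.0803, 0) (44, 0) (44, 16) (37.1113, 16)]  |A|=176.4403
6. ⊥bis P3·P5 via (20.67,7.315): [(32.0364, 7.2881) (30.0803, 0) (44, 0) (44, 16) (37.1113, 16)]  |A|=176.4403
7. ⊥bis P3·P6 via (37.365,5.955): [(32.0364, 7.2881) (31.0006, 3.429) (44, 8.5884) (44, 16) (37.1113, 16)]  |A|=96.7528
8. ⊥bis P3·P7 via (19.335,11.24): [(32.0364, 7.2881) (31.0006, 3.429) (44, 8.5884) (44, 16) (37.1113, 16)]  |A|=96.7528
9. ⊥bis P3·P8 via (21.12,7.79): [(32.0364, 7.2881) (31.0006, 3.429) (44, 8.5884) (44, 16) (37.1113, 16)]  |A|=96.7528
10. canonical 5-gon: [(32.0364, 7.2881) (31.0006, 3.429) (44, 8.5884) (44, 16) (37.1113, 16)]
11. shoelace: 96.7528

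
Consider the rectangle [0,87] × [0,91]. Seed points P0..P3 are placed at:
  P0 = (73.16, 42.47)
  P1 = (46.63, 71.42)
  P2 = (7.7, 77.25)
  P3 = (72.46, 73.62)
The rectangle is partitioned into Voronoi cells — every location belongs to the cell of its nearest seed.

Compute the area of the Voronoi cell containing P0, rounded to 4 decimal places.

Area of P0's cell: 3237.0836

1. box [0,87]×[0,91]: [(0, 0) (87, 0) (87, 91) (0, 91)]
2. ⊥bis P0·P1 via (59.895,56.945): [(0, 2.0568) (0, 0) (87, 0) (87, 81.7842)]  |A|=3647.0833
3. ⊥bis P0·P2 via (40.43,59.86): [(18.9402, 19.4137) (8.6254, 0) (87, 0) (87, 81.7842)]  |A|=3543.8802
4. ⊥bis P0·P3 via (72.81,58.045): [(60.8009, 57.7751) (18.9402, 19.4137) (8.6254, 0) (87, 0) (87, 58.3639)]  |A|=3237.0836
5. canonical 5-gon: [(60.8009, 57.7751) (18.9402, 19.4137) (8.6254, 0) (87, 0) (87, 58.3639)]
6. shoelace: 3237.0836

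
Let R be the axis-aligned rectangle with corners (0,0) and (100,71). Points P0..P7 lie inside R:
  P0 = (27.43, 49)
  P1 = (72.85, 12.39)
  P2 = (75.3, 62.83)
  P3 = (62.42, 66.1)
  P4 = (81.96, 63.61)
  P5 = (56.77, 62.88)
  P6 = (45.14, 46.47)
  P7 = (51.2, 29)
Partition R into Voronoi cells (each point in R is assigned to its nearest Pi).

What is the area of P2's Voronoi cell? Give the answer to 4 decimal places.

1. box [0,100]×[0,71]: [(0, 0) (100, 0) (100, 71) (0, 71)]
2. ⊥bis P2·P0 via (51.365,55.915): [(67.5193, 0) (100, 0) (100, 71) (47.0068, 71)]  |A|=3034.3238
3. ⊥bis P2·P1 via (74.075,37.61): [(56.4055, 38.4683) (100, 36.3508) (100, 71) (47.0068, 71)]  |A|=1617.2385
4. ⊥bis P2·P3 via (68.86,64.465): [(62.1886, 38.1874) (100, 36.3508) (100, 71) (70.5191, 71)]  |A|=1138.7414
5. ⊥bis P2·P4 via (78.63,63.22): [(62.1886, 38.1874) (81.6726, 37.241) (77.7188, 71) (70.5191, 71)]  |A|=445.1306
6. ⊥bis P2·P5 via (66.035,62.855): [(66.009, 53.2355) (65.9679, 38.0038) (81.6726, 37.241) (77.7188, 71) (70.5191, 71)]  |A|=416.3436
7. ⊥bis P2·P6 via (60.22,54.65): [(66.009, 53.2355) (65.9842, 44.0236) (69.3384, 37.8401) (81.6726, 37.241) (77.7188, 71) (70.5191, 71)]  |A|=406.1975
8. ⊥bis P2·P7 via (63.25,45.915): [(66.009, 53.2355) (65.9842, 44.0236) (66.034, 43.9317) (74.969, 37.5666) (81.6726, 37.241) (77.7188, 71) (70.5191, 71)]  |A|=389.4997
9. canonical 7-gon: [(66.009, 53.2355) (65.9842, 44.0236) (66.034, 43.9317) (74.969, 37.5666) (81.6726, 37.241) (77.7188, 71) (70.5191, 71)]
10. shoelace: 389.4997

Area of P2's cell: 389.4997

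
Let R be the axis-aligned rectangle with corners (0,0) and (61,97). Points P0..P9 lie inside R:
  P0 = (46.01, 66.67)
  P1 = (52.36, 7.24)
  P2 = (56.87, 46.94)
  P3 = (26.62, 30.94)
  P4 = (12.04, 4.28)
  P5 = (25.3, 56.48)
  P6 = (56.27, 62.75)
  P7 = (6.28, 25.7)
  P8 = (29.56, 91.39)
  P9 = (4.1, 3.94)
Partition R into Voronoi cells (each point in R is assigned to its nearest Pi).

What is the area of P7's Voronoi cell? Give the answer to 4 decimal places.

1. box [0,61]×[0,97]: [(0, 0) (61, 0) (61, 97) (0, 97)]
2. ⊥bis P7·P0 via (26.145,46.185): [(0, 71.5387) (0, 0) (61, 0) (61, 12.3849)]  |A|=2559.6703
3. ⊥bis P7·P1 via (29.32,16.47): [(37.0051, 35.6536) (0, 71.5387) (0, 0) (22.722, 0)]  |A|=1728.7085
4. ⊥bis P7·P2 via (31.575,36.32): [(34.4903, 29.3762) (28.3179, 44.0779) (0, 71.5387) (0, 0) (22.722, 0)]  |A|=1690.8494
5. ⊥bis P7·P3 via (16.45,28.32): [(23.3451, 1.5554) (7.0863, 64.6669) (0, 71.5387) (0, 0) (22.722, 0)]  |A|=1020.4598
6. ⊥bis P7·P4 via (9.16,14.99): [(19.1893, 17.687) (7.0863, 64.6669) (0, 71.5387) (0, 12.5268)]  |A|=691.0703
7. ⊥bis P7·P5 via (15.79,41.09): [(19.1893, 17.687) (12.6623, 43.0227) (0, 50.8472) (0, 12.5268)]  |A|=502.5395
8. ⊥bis P7·P6 via (31.275,44.225): [(19.1893, 17.687) (12.6623, 43.0227) (0, 50.8472) (0, 12.5268)]  |A|=502.5395
9. ⊥bis P7·P8 via (17.92,58.545): [(19.1893, 17.687) (12.6623, 43.0227) (0, 50.8472) (0, 12.5268)]  |A|=502.5395
10. ⊥bis P7·P9 via (5.19,14.82): [(7.6218, 14.5764) (19.1893, 17.687) (12.6623, 43.0227) (0, 50.8472) (0, 15.34)]  |A|=491.8188
11. canonical 5-gon: [(7.6218, 14.5764) (19.1893, 17.687) (12.6623, 43.0227) (0, 50.8472) (0, 15.34)]
12. shoelace: 491.8188

Area of P7's cell: 491.8188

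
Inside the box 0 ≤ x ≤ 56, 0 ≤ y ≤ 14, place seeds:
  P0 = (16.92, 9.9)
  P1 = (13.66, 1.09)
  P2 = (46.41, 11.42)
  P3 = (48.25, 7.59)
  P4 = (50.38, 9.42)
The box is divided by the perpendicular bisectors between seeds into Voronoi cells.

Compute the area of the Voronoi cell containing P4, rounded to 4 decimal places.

1. box [0,56]×[0,14]: [(0, 0) (56, 0) (56, 14) (0, 14)]
2. ⊥bis P4·P0 via (33.65,9.66): [(33.5114, 0) (56, 0) (56, 14) (33.7123, 14)]  |A|=313.4342
3. ⊥bis P4·P1 via (32.02,5.255): [(33.5114, 0) (56, 0) (56, 14) (33.7123, 14)]  |A|=313.4342
4. ⊥bis P4·P2 via (48.395,10.42): [(43.1456, 0) (56, 0) (56, 14) (50.1985, 14)]  |A|=130.5909
5. ⊥bis P4·P3 via (49.315,8.505): [(48.1269, 9.8879) (56, 0.7241) (56, 14) (50.1985, 14)]  |A|=64.1894
6. canonical 4-gon: [(48.1269, 9.8879) (56, 0.7241) (56, 14) (50.1985, 14)]
7. shoelace: 64.1894

Area of P4's cell: 64.1894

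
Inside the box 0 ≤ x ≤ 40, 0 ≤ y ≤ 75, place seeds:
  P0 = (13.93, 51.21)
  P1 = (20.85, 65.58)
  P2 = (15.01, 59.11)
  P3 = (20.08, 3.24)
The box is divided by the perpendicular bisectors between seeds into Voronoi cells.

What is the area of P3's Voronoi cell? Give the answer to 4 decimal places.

1. box [0,40]×[0,75]: [(0, 0) (40, 0) (40, 75) (0, 75)]
2. ⊥bis P3·P0 via (17.005,27.225): [(0, 25.0449) (0, 0) (40, 0) (40, 30.1731)]  |A|=1104.359
3. ⊥bis P3·P1 via (20.465,34.41): [(0, 25.0449) (0, 0) (40, 0) (40, 30.1731)]  |A|=1104.359
4. ⊥bis P3·P2 via (17.545,31.175): [(0, 25.0449) (0, 0) (40, 0) (40, 30.1731)]  |A|=1104.359
5. canonical 4-gon: [(0, 25.0449) (0, 0) (40, 0) (40, 30.1731)]
6. shoelace: 1104.359

Area of P3's cell: 1104.3590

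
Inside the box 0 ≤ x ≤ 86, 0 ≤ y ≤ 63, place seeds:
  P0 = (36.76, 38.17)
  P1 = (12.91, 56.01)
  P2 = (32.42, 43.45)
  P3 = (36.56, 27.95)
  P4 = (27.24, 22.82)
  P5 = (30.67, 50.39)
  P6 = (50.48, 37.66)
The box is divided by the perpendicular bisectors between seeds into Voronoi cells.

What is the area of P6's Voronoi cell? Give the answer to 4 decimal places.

Area of P6's cell: 2230.7108

1. box [0,86]×[0,63]: [(0, 0) (86, 0) (86, 63) (0, 63)]
2. ⊥bis P6·P0 via (43.62,37.915): [(42.2106, 0) (86, 0) (86, 63) (44.5525, 63)]  |A|=2684.9629
3. ⊥bis P6·P1 via (31.695,46.835): [(42.2106, 0) (86, 0) (86, 63) (44.5525, 63)]  |A|=2684.9629
4. ⊥bis P6·P2 via (41.45,40.555): [(44.0156, 48.5576) (42.2106, 0) (86, 0) (86, 63) (48.6458, 63)]  |A|=2655.4038
5. ⊥bis P6·P3 via (43.52,32.805): [(44.0156, 48.5576) (43.4346, 32.9274) (66.4034, 0) (86, 0) (86, 63) (48.6458, 63)]  |A|=2257.1013
6. ⊥bis P6·P4 via (38.86,30.24): [(44.0156, 48.5576) (43.4346, 32.9274) (66.4034, 0) (86, 0) (86, 63) (48.6458, 63)]  |A|=2257.1013
7. ⊥bis P6·P5 via (40.575,44.025): [(44.5413, 50.1972) (44.0156, 48.5576) (43.4346, 32.9274) (66.4034, 0) (86, 0) (86, 63) (52.7684, 63)]  |A|=2230.7108
8. canonical 7-gon: [(44.5413, 50.1972) (44.0156, 48.5576) (43.4346, 32.9274) (66.4034, 0) (86, 0) (86, 63) (52.7684, 63)]
9. shoelace: 2230.7108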